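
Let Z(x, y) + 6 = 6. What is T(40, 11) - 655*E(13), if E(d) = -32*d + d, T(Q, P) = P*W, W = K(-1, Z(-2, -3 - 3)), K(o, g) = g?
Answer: 263965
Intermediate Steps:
Z(x, y) = 0 (Z(x, y) = -6 + 6 = 0)
W = 0
T(Q, P) = 0 (T(Q, P) = P*0 = 0)
E(d) = -31*d
T(40, 11) - 655*E(13) = 0 - (-20305)*13 = 0 - 655*(-403) = 0 + 263965 = 263965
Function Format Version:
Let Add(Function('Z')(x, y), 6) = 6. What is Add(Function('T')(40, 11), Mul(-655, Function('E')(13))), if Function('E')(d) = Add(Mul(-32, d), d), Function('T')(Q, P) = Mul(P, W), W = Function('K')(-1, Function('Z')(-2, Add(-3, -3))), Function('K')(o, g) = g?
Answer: 263965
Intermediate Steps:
Function('Z')(x, y) = 0 (Function('Z')(x, y) = Add(-6, 6) = 0)
W = 0
Function('T')(Q, P) = 0 (Function('T')(Q, P) = Mul(P, 0) = 0)
Function('E')(d) = Mul(-31, d)
Add(Function('T')(40, 11), Mul(-655, Function('E')(13))) = Add(0, Mul(-655, Mul(-31, 13))) = Add(0, Mul(-655, -403)) = Add(0, 263965) = 263965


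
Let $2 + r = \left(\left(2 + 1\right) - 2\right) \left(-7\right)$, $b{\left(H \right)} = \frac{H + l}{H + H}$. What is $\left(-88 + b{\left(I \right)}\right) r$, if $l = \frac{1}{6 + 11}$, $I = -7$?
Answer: $\frac{93717}{119} \approx 787.54$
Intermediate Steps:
$l = \frac{1}{17} \approx 0.058824$
$b{\left(H \right)} = \frac{\frac{1}{17} + H}{2 H}$ ($b{\left(H \right)} = \frac{H + \frac{1}{17}}{H + H} = \frac{\frac{1}{17} + H}{2 H}$)
$r = -9$ ($r = -2 + \left(\left(2 + 1\right) - 2\right) \left(-7\right) = -2 + \left(3 - 2\right) \left(-7\right) = -2 + 1 \left(-7\right) = -2 - 7 = -9$)
$\left(-88 + b{\left(I \right)}\right) r = \left(-88 + \frac{1 + 17 \left(-7\right)}{34 \left(-7\right)}\right) \left(-9\right) = \left(-88 + \frac{1}{34} \left(- \frac{1}{7}\right) \left(1 - 119\right)\right) \left(-9\right) = \left(-88 + \frac{1}{34} \left(- \frac{1}{7}\right) \left(-118\right)\right) \left(-9\right) = \left(-88 + \frac{59}{119}\right) \left(-9\right) = \left(- \frac{10413}{119}\right) \left(-9\right) = \frac{93717}{119}$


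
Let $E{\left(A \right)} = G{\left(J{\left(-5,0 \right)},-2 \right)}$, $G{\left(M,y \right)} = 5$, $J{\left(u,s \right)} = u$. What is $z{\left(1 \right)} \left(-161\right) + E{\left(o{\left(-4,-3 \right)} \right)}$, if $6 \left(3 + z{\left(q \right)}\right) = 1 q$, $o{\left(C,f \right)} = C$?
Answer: $\frac{2767}{6} \approx 461.17$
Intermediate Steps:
$E{\left(A \right)} = 5$
$z{\left(q \right)} = -3 + \frac{q}{6}$ ($z{\left(q \right)} = -3 + \frac{1 q}{6} = -3 + \frac{q}{6}$)
$z{\left(1 \right)} \left(-161\right) + E{\left(o{\left(-4,-3 \right)} \right)} = \left(-3 + \frac{1}{6} \cdot 1\right) \left(-161\right) + 5 = \left(-3 + \frac{1}{6}\right) \left(-161\right) + 5 = \left(- \frac{17}{6}\right) \left(-161\right) + 5 = \frac{2737}{6} + 5 = \frac{2767}{6}$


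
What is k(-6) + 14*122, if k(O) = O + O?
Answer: 1696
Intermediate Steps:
k(O) = 2*O
k(-6) + 14*122 = 2*(-6) + 14*122 = -12 + 1708 = 1696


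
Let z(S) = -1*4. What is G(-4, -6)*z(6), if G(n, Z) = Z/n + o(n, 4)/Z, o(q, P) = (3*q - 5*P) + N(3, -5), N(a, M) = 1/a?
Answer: -244/9 ≈ -27.111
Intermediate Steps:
z(S) = -4
o(q, P) = 1/3 - 5*P + 3*q (o(q, P) = (3*q - 5*P) + 1/3 = (-5*P + 3*q) + 1/3 = 1/3 - 5*P + 3*q)
G(n, Z) = Z/n + (-59/3 + 3*n)/Z (G(n, Z) = Z/n + (1/3 - 5*4 + 3*n)/Z = Z/n + (1/3 - 20 + 3*n)/Z = Z/n + (-59/3 + 3*n)/Z)
G(-4, -6)*z(6) = (-59/3/(-6) - 6/(-4) + 3*(-4)/(-6))*(-4) = (-59/3*(-1/6) - 6*(-1/4) + 3*(-4)*(-1/6))*(-4) = (59/18 + 3/2 + 2)*(-4) = (61/9)*(-4) = -244/9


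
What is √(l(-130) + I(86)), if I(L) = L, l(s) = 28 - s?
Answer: 2*√61 ≈ 15.620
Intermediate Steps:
√(l(-130) + I(86)) = √((28 - 1*(-130)) + 86) = √((28 + 130) + 86) = √(158 + 86) = √244 = 2*√61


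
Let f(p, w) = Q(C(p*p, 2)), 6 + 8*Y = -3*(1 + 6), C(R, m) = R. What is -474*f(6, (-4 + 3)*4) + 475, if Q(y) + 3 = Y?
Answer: 13987/4 ≈ 3496.8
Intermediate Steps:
Y = -27/8 (Y = -¾ + (-3*(1 + 6))/8 = -¾ + (-21)/8 = -¾ + (-3*7)/8 = -¾ + (⅛)*(-21) = -¾ - 21/8 = -27/8 ≈ -3.3750)
Q(y) = -51/8 (Q(y) = -3 - 27/8 = -51/8)
f(p, w) = -51/8
-474*f(6, (-4 + 3)*4) + 475 = -474*(-51/8) + 475 = 12087/4 + 475 = 13987/4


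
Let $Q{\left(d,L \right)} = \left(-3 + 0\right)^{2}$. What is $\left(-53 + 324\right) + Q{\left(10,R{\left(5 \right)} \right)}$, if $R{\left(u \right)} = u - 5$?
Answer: $280$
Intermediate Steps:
$R{\left(u \right)} = -5 + u$
$Q{\left(d,L \right)} = 9$ ($Q{\left(d,L \right)} = \left(-3\right)^{2} = 9$)
$\left(-53 + 324\right) + Q{\left(10,R{\left(5 \right)} \right)} = \left(-53 + 324\right) + 9 = 271 + 9 = 280$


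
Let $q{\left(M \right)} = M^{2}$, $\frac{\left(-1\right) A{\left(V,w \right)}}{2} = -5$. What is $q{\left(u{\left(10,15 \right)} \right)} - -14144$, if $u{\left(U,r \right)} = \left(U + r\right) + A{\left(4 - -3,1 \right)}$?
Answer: $15369$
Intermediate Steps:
$A{\left(V,w \right)} = 10$ ($A{\left(V,w \right)} = \left(-2\right) \left(-5\right) = 10$)
$u{\left(U,r \right)} = 10 + U + r$ ($u{\left(U,r \right)} = \left(U + r\right) + 10 = 10 + U + r$)
$q{\left(u{\left(10,15 \right)} \right)} - -14144 = \left(10 + 10 + 15\right)^{2} - -14144 = 35^{2} + 14144 = 1225 + 14144 = 15369$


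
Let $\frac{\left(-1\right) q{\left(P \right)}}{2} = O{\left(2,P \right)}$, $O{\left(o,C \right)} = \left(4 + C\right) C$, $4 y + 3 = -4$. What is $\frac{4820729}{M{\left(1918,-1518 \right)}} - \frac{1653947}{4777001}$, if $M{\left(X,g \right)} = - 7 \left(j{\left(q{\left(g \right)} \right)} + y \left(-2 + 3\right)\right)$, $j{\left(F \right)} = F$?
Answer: $- \frac{120752044064551}{614810351799161} \approx -0.19641$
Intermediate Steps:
$y = - \frac{7}{4}$ ($y = - \frac{3}{4} + \frac{1}{4} \left(-4\right) = - \frac{3}{4} - 1 = - \frac{7}{4} \approx -1.75$)
$O{\left(o,C \right)} = C \left(4 + C\right)$
$q{\left(P \right)} = - 2 P \left(4 + P\right)$
$M{\left(X,g \right)} = \frac{49}{4} + 14 g \left(4 + g\right)$ ($M{\left(X,g \right)} = - 7 \left(- 2 g \left(4 + g\right) - \frac{7 \left(-2 + 3\right)}{4}\right) = - 7 \left(- 2 g \left(4 + g\right) - \frac{7}{4}\right) = - 7 \left(- \frac{7}{4} - 2 g \left(4 + g\right)\right) = \frac{49}{4} + 14 g \left(4 + g\right)$)
$\frac{4820729}{M{\left(1918,-1518 \right)}} - \frac{1653947}{4777001} = \frac{4820729}{\frac{49}{4} + 14 \left(-1518\right) \left(4 - 1518\right)} - \frac{1653947}{4777001} = \frac{4820729}{\frac{49}{4} + 14 \left(-1518\right) \left(-1514\right)} - \frac{1653947}{4777001} = \frac{4820729}{\frac{49}{4} + 32175528} - \frac{1653947}{4777001} = \frac{4820729}{\frac{128702161}{4}} - \frac{1653947}{4777001} = 4820729 \cdot \frac{4}{128702161} - \frac{1653947}{4777001} = \frac{19282916}{128702161} - \frac{1653947}{4777001} = - \frac{120752044064551}{614810351799161}$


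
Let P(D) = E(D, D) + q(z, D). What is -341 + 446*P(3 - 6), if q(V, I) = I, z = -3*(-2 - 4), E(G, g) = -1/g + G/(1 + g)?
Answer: -2584/3 ≈ -861.33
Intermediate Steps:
z = 18 (z = -3*(-6) = 18)
P(D) = D + (-1 + D**2 - D)/(D*(1 + D)) (P(D) = (-1 - D + D*D)/(D*(1 + D)) + D = (-1 - D + D**2)/(D*(1 + D)) + D = (-1 + D**2 - D)/(D*(1 + D)) + D = D + (-1 + D**2 - D)/(D*(1 + D)))
-341 + 446*P(3 - 6) = -341 + 446*((-1 + (3 - 6)**3 - (3 - 6) + 2*(3 - 6)**2)/((3 - 6)*(1 + (3 - 6)))) = -341 + 446*((-1 + (-3)**3 - 1*(-3) + 2*(-3)**2)/((-3)*(1 - 3))) = -341 + 446*(-1/3*(-1 - 27 + 3 + 2*9)/(-2)) = -341 + 446*(-1/3*(-1/2)*(-1 - 27 + 3 + 18)) = -341 + 446*(-1/3*(-1/2)*(-7)) = -341 + 446*(-7/6) = -341 - 1561/3 = -2584/3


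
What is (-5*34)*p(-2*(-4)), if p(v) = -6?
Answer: 1020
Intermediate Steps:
(-5*34)*p(-2*(-4)) = -5*34*(-6) = -170*(-6) = 1020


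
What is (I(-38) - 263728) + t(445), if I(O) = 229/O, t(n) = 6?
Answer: -10021665/38 ≈ -2.6373e+5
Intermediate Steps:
(I(-38) - 263728) + t(445) = (229/(-38) - 263728) + 6 = (229*(-1/38) - 263728) + 6 = (-229/38 - 263728) + 6 = -10021893/38 + 6 = -10021665/38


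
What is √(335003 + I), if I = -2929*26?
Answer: 3*√28761 ≈ 508.77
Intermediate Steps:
I = -76154
√(335003 + I) = √(335003 - 76154) = √258849 = 3*√28761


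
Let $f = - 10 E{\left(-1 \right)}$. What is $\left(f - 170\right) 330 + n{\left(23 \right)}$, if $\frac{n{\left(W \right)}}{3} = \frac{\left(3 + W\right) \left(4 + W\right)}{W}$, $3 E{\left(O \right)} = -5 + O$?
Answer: $- \frac{1136394}{23} \approx -49408.0$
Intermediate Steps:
$E{\left(O \right)} = - \frac{5}{3} + \frac{O}{3}$ ($E{\left(O \right)} = \frac{-5 + O}{3} = - \frac{5}{3} + \frac{O}{3}$)
$f = 20$ ($f = - 10 \left(- \frac{5}{3} + \frac{1}{3} \left(-1\right)\right) = - 10 \left(- \frac{5}{3} - \frac{1}{3}\right) = \left(-10\right) \left(-2\right) = 20$)
$n{\left(W \right)} = \frac{3 \left(3 + W\right) \left(4 + W\right)}{W}$ ($n{\left(W \right)} = 3 \frac{\left(3 + W\right) \left(4 + W\right)}{W} = \frac{3 \left(3 + W\right) \left(4 + W\right)}{W}$)
$\left(f - 170\right) 330 + n{\left(23 \right)} = \left(20 - 170\right) 330 + \left(21 + 3 \cdot 23 + \frac{36}{23}\right) = \left(-150\right) 330 + \left(21 + 69 + 36 \cdot \frac{1}{23}\right) = -49500 + \left(21 + 69 + \frac{36}{23}\right) = -49500 + \frac{2106}{23} = - \frac{1136394}{23}$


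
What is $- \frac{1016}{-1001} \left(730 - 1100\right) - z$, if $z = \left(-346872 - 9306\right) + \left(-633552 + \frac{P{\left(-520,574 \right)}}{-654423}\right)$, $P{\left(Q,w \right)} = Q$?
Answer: $\frac{8416932034430}{8507499} \approx 9.8935 \cdot 10^{5}$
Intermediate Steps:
$z = - \frac{647702075270}{654423}$ ($z = \left(-346872 - 9306\right) - \left(633552 + \frac{520}{-654423}\right) = \left(-346872 - 9306\right) - \frac{414610999976}{654423} = -356178 + \left(-633552 + \frac{520}{654423}\right) = -356178 - \frac{414610999976}{654423} = - \frac{647702075270}{654423} \approx -9.8973 \cdot 10^{5}$)
$- \frac{1016}{-1001} \left(730 - 1100\right) - z = - \frac{1016}{-1001} \left(730 - 1100\right) - - \frac{647702075270}{654423} = \left(-1016\right) \left(- \frac{1}{1001}\right) \left(-370\right) + \frac{647702075270}{654423} = \frac{1016}{1001} \left(-370\right) + \frac{647702075270}{654423} = - \frac{375920}{1001} + \frac{647702075270}{654423} = \frac{8416932034430}{8507499}$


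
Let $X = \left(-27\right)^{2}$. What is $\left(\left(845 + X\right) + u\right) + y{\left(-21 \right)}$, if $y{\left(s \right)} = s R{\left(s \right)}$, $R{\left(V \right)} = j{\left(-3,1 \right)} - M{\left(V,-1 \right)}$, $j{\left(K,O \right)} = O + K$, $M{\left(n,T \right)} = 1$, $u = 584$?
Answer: $2221$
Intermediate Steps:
$X = 729$
$j{\left(K,O \right)} = K + O$
$R{\left(V \right)} = -3$ ($R{\left(V \right)} = \left(-3 + 1\right) - 1 = -2 - 1 = -3$)
$y{\left(s \right)} = - 3 s$ ($y{\left(s \right)} = s \left(-3\right) = - 3 s$)
$\left(\left(845 + X\right) + u\right) + y{\left(-21 \right)} = \left(\left(845 + 729\right) + 584\right) - -63 = \left(1574 + 584\right) + 63 = 2158 + 63 = 2221$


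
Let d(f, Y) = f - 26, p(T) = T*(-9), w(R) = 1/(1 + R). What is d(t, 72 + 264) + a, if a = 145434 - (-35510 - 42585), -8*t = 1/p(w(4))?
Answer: 16092221/72 ≈ 2.2350e+5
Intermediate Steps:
p(T) = -9*T
t = 5/72 (t = -1/(8*((-9/(1 + 4)))) = -1/(8*((-9/5))) = -1/(8*((-9*⅕))) = -1/(8*(-9/5)) = -⅛*(-5/9) = 5/72 ≈ 0.069444)
d(f, Y) = -26 + f
a = 223529 (a = 145434 - 1*(-78095) = 145434 + 78095 = 223529)
d(t, 72 + 264) + a = (-26 + 5/72) + 223529 = -1867/72 + 223529 = 16092221/72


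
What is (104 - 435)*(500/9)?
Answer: -165500/9 ≈ -18389.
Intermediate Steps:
(104 - 435)*(500/9) = -165500/9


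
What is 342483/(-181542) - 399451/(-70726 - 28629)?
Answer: 12829911659/6012368470 ≈ 2.1339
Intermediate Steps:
342483/(-181542) - 399451/(-70726 - 28629) = 342483*(-1/181542) - 399451/(-99355) = -114161/60514 - 399451*(-1/99355) = -114161/60514 + 399451/99355 = 12829911659/6012368470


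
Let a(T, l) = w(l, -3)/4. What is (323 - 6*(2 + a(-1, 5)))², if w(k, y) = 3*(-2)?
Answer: 102400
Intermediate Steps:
w(k, y) = -6
a(T, l) = -3/2 (a(T, l) = -6/4 = -6*¼ = -3/2)
(323 - 6*(2 + a(-1, 5)))² = (323 - 6*(2 - 3/2))² = (323 - 6*½)² = (323 - 3)² = 320² = 102400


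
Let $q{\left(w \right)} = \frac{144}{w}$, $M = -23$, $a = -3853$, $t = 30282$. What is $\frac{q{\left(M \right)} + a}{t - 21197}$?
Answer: $- \frac{88763}{208955} \approx -0.42479$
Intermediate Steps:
$\frac{q{\left(M \right)} + a}{t - 21197} = \frac{\frac{144}{-23} - 3853}{30282 - 21197} = \frac{144 \left(- \frac{1}{23}\right) - 3853}{9085} = \left(- \frac{144}{23} - 3853\right) \frac{1}{9085} = \left(- \frac{88763}{23}\right) \frac{1}{9085} = - \frac{88763}{208955}$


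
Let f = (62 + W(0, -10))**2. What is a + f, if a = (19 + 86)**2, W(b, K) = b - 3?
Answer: 14506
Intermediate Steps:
W(b, K) = -3 + b
f = 3481 (f = (62 + (-3 + 0))**2 = (62 - 3)**2 = 59**2 = 3481)
a = 11025 (a = 105**2 = 11025)
a + f = 11025 + 3481 = 14506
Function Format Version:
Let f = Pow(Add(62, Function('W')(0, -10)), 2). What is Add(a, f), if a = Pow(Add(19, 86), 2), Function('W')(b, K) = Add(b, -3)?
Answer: 14506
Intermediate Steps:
Function('W')(b, K) = Add(-3, b)
f = 3481 (f = Pow(Add(62, Add(-3, 0)), 2) = Pow(Add(62, -3), 2) = Pow(59, 2) = 3481)
a = 11025 (a = Pow(105, 2) = 11025)
Add(a, f) = Add(11025, 3481) = 14506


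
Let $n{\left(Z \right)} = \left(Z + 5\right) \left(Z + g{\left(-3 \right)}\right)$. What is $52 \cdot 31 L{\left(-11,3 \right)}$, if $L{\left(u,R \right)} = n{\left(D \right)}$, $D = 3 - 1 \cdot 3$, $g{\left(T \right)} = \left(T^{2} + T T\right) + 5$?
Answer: $185380$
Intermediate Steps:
$g{\left(T \right)} = 5 + 2 T^{2}$ ($g{\left(T \right)} = \left(T^{2} + T^{2}\right) + 5 = 2 T^{2} + 5 = 5 + 2 T^{2}$)
$D = 0$ ($D = 3 - 3 = 0$)
$n{\left(Z \right)} = \left(5 + Z\right) \left(23 + Z\right)$ ($n{\left(Z \right)} = \left(Z + 5\right) \left(Z + \left(5 + 2 \left(-3\right)^{2}\right)\right) = \left(5 + Z\right) \left(Z + \left(5 + 2 \cdot 9\right)\right) = \left(5 + Z\right) \left(Z + \left(5 + 18\right)\right) = \left(5 + Z\right) \left(Z + 23\right) = \left(5 + Z\right) \left(23 + Z\right)$)
$L{\left(u,R \right)} = 115$ ($L{\left(u,R \right)} = 115 + 0^{2} + 28 \cdot 0 = 115 + 0 + 0 = 115$)
$52 \cdot 31 L{\left(-11,3 \right)} = 52 \cdot 31 \cdot 115 = 1612 \cdot 115 = 185380$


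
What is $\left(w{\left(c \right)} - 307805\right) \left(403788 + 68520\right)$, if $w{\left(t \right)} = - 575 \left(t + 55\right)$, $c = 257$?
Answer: $-230110819140$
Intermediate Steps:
$w{\left(t \right)} = -31625 - 575 t$ ($w{\left(t \right)} = - 575 \left(55 + t\right) = -31625 - 575 t$)
$\left(w{\left(c \right)} - 307805\right) \left(403788 + 68520\right) = \left(\left(-31625 - 147775\right) - 307805\right) \left(403788 + 68520\right) = \left(\left(-31625 - 147775\right) - 307805\right) 472308 = \left(-179400 - 307805\right) 472308 = \left(-487205\right) 472308 = -230110819140$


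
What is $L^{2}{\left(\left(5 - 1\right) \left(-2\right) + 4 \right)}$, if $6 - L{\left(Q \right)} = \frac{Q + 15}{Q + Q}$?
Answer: $\frac{3481}{64} \approx 54.391$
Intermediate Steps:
$L{\left(Q \right)} = 6 - \frac{15 + Q}{2 Q}$ ($L{\left(Q \right)} = 6 - \frac{Q + 15}{Q + Q} = 6 - \frac{15 + Q}{2 Q}$)
$L^{2}{\left(\left(5 - 1\right) \left(-2\right) + 4 \right)} = \left(\frac{-15 + 11 \left(\left(5 - 1\right) \left(-2\right) + 4\right)}{2 \left(\left(5 - 1\right) \left(-2\right) + 4\right)}\right)^{2} = \left(\frac{-15 + 11 \left(4 \left(-2\right) + 4\right)}{2 \left(4 \left(-2\right) + 4\right)}\right)^{2} = \left(\frac{-15 + 11 \left(-8 + 4\right)}{2 \left(-8 + 4\right)}\right)^{2} = \left(\frac{-15 + 11 \left(-4\right)}{2 \left(-4\right)}\right)^{2} = \left(\frac{1}{2} \left(- \frac{1}{4}\right) \left(-15 - 44\right)\right)^{2} = \left(\frac{1}{2} \left(- \frac{1}{4}\right) \left(-59\right)\right)^{2} = \left(\frac{59}{8}\right)^{2} = \frac{3481}{64}$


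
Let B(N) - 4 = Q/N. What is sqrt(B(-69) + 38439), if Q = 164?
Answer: sqrt(183015807)/69 ≈ 196.06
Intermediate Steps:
B(N) = 4 + 164/N
sqrt(B(-69) + 38439) = sqrt((4 + 164/(-69)) + 38439) = sqrt((4 + 164*(-1/69)) + 38439) = sqrt((4 - 164/69) + 38439) = sqrt(112/69 + 38439) = sqrt(2652403/69) = sqrt(183015807)/69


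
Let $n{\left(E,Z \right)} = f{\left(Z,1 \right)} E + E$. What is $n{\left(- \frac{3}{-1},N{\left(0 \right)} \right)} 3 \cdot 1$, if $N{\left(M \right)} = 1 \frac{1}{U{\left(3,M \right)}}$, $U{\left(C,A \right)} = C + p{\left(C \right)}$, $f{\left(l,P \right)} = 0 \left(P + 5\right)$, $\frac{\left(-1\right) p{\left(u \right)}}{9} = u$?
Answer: $9$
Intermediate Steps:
$p{\left(u \right)} = - 9 u$
$f{\left(l,P \right)} = 0$ ($f{\left(l,P \right)} = 0 \left(5 + P\right) = 0$)
$U{\left(C,A \right)} = - 8 C$ ($U{\left(C,A \right)} = C - 9 C = - 8 C$)
$N{\left(M \right)} = - \frac{1}{24}$ ($N{\left(M \right)} = 1 \frac{1}{\left(-8\right) 3} = 1 \frac{1}{-24} = 1 \left(- \frac{1}{24}\right) = - \frac{1}{24}$)
$n{\left(E,Z \right)} = E$ ($n{\left(E,Z \right)} = 0 E + E = 0 + E = E$)
$n{\left(- \frac{3}{-1},N{\left(0 \right)} \right)} 3 \cdot 1 = - \frac{3}{-1} \cdot 3 \cdot 1 = \left(-3\right) \left(-1\right) 3 \cdot 1 = 3 \cdot 3 \cdot 1 = 9 \cdot 1 = 9$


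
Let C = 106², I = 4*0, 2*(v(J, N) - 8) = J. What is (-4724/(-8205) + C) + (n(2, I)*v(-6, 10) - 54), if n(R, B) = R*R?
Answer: 91917134/8205 ≈ 11203.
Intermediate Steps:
v(J, N) = 8 + J/2
I = 0
n(R, B) = R²
C = 11236
(-4724/(-8205) + C) + (n(2, I)*v(-6, 10) - 54) = (-4724/(-8205) + 11236) + (2²*(8 + (½)*(-6)) - 54) = (-4724*(-1/8205) + 11236) + (4*(8 - 3) - 54) = (4724/8205 + 11236) + (4*5 - 54) = 92196104/8205 + (20 - 54) = 92196104/8205 - 34 = 91917134/8205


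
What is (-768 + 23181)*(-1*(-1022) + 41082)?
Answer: 943676952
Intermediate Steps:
(-768 + 23181)*(-1*(-1022) + 41082) = 22413*(1022 + 41082) = 22413*42104 = 943676952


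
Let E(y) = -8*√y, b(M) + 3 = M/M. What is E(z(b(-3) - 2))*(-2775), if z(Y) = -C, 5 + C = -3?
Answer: 44400*√2 ≈ 62791.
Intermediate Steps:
C = -8 (C = -5 - 3 = -8)
b(M) = -2 (b(M) = -3 + M/M = -3 + 1 = -2)
z(Y) = 8 (z(Y) = -1*(-8) = 8)
E(z(b(-3) - 2))*(-2775) = -16*√2*(-2775) = 44400*√2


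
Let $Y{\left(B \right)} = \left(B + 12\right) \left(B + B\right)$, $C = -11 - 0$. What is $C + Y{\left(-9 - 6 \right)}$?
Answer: $79$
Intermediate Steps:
$C = -11$ ($C = -11 + 0 = -11$)
$Y{\left(B \right)} = 2 B \left(12 + B\right)$ ($Y{\left(B \right)} = \left(12 + B\right) 2 B = 2 B \left(12 + B\right)$)
$C + Y{\left(-9 - 6 \right)} = -11 + 2 \left(-9 - 6\right) \left(12 - 15\right) = -11 + 2 \left(-15\right) \left(12 - 15\right) = -11 + 2 \left(-15\right) \left(-3\right) = -11 + 90 = 79$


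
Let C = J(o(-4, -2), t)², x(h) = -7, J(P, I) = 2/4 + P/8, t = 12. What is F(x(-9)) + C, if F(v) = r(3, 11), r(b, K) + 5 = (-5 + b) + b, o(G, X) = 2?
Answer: -55/16 ≈ -3.4375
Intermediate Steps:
J(P, I) = ½ + P/8 (J(P, I) = 2*(¼) + P*(⅛) = ½ + P/8)
r(b, K) = -10 + 2*b (r(b, K) = -5 + ((-5 + b) + b) = -5 + (-5 + 2*b) = -10 + 2*b)
C = 9/16 (C = (½ + (⅛)*2)² = (½ + ¼)² = (¾)² = 9/16 ≈ 0.56250)
F(v) = -4 (F(v) = -10 + 2*3 = -10 + 6 = -4)
F(x(-9)) + C = -4 + 9/16 = -55/16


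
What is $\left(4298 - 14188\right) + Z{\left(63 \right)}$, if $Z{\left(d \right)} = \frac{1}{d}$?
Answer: $- \frac{623069}{63} \approx -9890.0$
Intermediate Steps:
$\left(4298 - 14188\right) + Z{\left(63 \right)} = \left(4298 - 14188\right) + \frac{1}{63} = -9890 + \frac{1}{63} = - \frac{623069}{63}$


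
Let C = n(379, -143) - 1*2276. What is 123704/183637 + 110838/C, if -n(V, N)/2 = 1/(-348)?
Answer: -3492599029052/72724475651 ≈ -48.025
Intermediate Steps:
n(V, N) = 1/174 (n(V, N) = -2/(-348) = -2*(-1/348) = 1/174)
C = -396023/174 (C = 1/174 - 1*2276 = 1/174 - 2276 = -396023/174 ≈ -2276.0)
123704/183637 + 110838/C = 123704/183637 + 110838/(-396023/174) = 123704*(1/183637) + 110838*(-174/396023) = 123704/183637 - 19285812/396023 = -3492599029052/72724475651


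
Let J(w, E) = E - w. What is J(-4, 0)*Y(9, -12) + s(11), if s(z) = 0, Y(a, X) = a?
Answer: 36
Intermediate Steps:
J(-4, 0)*Y(9, -12) + s(11) = (0 - 1*(-4))*9 + 0 = (0 + 4)*9 + 0 = 4*9 + 0 = 36 + 0 = 36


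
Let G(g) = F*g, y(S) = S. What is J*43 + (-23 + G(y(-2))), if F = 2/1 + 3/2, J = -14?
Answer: -632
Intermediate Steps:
F = 7/2 (F = 2*1 + 3*(½) = 2 + 3/2 = 7/2 ≈ 3.5000)
G(g) = 7*g/2
J*43 + (-23 + G(y(-2))) = -14*43 + (-23 + (7/2)*(-2)) = -602 + (-23 - 7) = -602 - 30 = -632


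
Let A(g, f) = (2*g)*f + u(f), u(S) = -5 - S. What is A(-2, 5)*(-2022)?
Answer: 60660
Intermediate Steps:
A(g, f) = -5 - f + 2*f*g (A(g, f) = (2*g)*f + (-5 - f) = 2*f*g + (-5 - f) = -5 - f + 2*f*g)
A(-2, 5)*(-2022) = (-5 - 1*5 + 2*5*(-2))*(-2022) = (-5 - 5 - 20)*(-2022) = -30*(-2022) = 60660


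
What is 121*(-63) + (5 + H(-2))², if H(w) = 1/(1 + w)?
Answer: -7607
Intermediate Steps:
121*(-63) + (5 + H(-2))² = 121*(-63) + (5 + 1/(1 - 2))² = -7623 + (5 + 1/(-1))² = -7623 + (5 - 1)² = -7623 + 4² = -7623 + 16 = -7607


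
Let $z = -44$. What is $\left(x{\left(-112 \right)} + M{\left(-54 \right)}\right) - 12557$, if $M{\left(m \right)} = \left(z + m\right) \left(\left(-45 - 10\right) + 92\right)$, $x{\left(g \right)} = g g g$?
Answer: $-1421111$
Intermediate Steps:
$x{\left(g \right)} = g^{3}$ ($x{\left(g \right)} = g^{2} g = g^{3}$)
$M{\left(m \right)} = -1628 + 37 m$ ($M{\left(m \right)} = \left(-44 + m\right) \left(\left(-45 - 10\right) + 92\right) = \left(-44 + m\right) \left(-55 + 92\right) = \left(-44 + m\right) 37 = -1628 + 37 m$)
$\left(x{\left(-112 \right)} + M{\left(-54 \right)}\right) - 12557 = \left(\left(-112\right)^{3} + \left(-1628 + 37 \left(-54\right)\right)\right) - 12557 = \left(-1404928 - 3626\right) - 12557 = -1408554 - 12557 = -1421111$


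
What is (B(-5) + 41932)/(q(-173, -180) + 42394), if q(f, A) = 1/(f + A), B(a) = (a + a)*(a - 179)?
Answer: 15451516/14965081 ≈ 1.0325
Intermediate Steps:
B(a) = 2*a*(-179 + a) (B(a) = (2*a)*(-179 + a) = 2*a*(-179 + a))
q(f, A) = 1/(A + f)
(B(-5) + 41932)/(q(-173, -180) + 42394) = (2*(-5)*(-179 - 5) + 41932)/(1/(-180 - 173) + 42394) = (2*(-5)*(-184) + 41932)/(1/(-353) + 42394) = (1840 + 41932)/(-1/353 + 42394) = 43772/(14965081/353) = 43772*(353/14965081) = 15451516/14965081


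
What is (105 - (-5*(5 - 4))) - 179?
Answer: -69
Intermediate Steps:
(105 - (-5*(5 - 4))) - 179 = (105 - (-5*1)) - 179 = (105 - (-5)) - 179 = (105 - 1*(-5)) - 179 = (105 + 5) - 179 = 110 - 179 = -69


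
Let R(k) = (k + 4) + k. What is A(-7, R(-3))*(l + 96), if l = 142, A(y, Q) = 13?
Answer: 3094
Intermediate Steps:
R(k) = 4 + 2*k (R(k) = (4 + k) + k = 4 + 2*k)
A(-7, R(-3))*(l + 96) = 13*(142 + 96) = 13*238 = 3094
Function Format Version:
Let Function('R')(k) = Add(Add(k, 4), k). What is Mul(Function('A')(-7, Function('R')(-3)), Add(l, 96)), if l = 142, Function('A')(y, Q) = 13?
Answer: 3094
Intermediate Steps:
Function('R')(k) = Add(4, Mul(2, k)) (Function('R')(k) = Add(Add(4, k), k) = Add(4, Mul(2, k)))
Mul(Function('A')(-7, Function('R')(-3)), Add(l, 96)) = Mul(13, Add(142, 96)) = Mul(13, 238) = 3094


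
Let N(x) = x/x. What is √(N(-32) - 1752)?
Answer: I*√1751 ≈ 41.845*I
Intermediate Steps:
N(x) = 1
√(N(-32) - 1752) = √(1 - 1752) = √(-1751) = I*√1751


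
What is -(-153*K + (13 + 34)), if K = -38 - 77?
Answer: -17642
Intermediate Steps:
K = -115
-(-153*K + (13 + 34)) = -(-153*(-115) + (13 + 34)) = -(17595 + 47) = -1*17642 = -17642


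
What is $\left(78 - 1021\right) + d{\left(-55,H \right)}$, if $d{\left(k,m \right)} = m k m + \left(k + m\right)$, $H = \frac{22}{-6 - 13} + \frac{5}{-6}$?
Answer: $- \frac{15829981}{12996} \approx -1218.1$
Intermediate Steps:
$H = - \frac{227}{114}$ ($H = \frac{22}{-6 - 13} + 5 \left(- \frac{1}{6}\right) = \frac{22}{-19} - \frac{5}{6} = 22 \left(- \frac{1}{19}\right) - \frac{5}{6} = - \frac{22}{19} - \frac{5}{6} = - \frac{227}{114} \approx -1.9912$)
$d{\left(k,m \right)} = k + m + k m^{2}$ ($d{\left(k,m \right)} = k m m + \left(k + m\right) = k m^{2} + \left(k + m\right) = k + m + k m^{2}$)
$\left(78 - 1021\right) + d{\left(-55,H \right)} = \left(78 - 1021\right) - \left(\frac{6497}{114} + \frac{2834095}{12996}\right) = -943 - \frac{3574753}{12996} = - \frac{15829981}{12996}$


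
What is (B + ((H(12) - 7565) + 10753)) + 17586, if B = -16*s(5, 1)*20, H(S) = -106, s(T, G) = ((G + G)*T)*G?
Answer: 17468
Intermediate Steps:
s(T, G) = 2*T*G**2 (s(T, G) = ((2*G)*T)*G = (2*G*T)*G = 2*T*G**2)
B = -3200 (B = -32*5*1**2*20 = -32*5*20 = -16*10*20 = -160*20 = -3200)
(B + ((H(12) - 7565) + 10753)) + 17586 = (-3200 + ((-106 - 7565) + 10753)) + 17586 = (-3200 + (-7671 + 10753)) + 17586 = (-3200 + 3082) + 17586 = -118 + 17586 = 17468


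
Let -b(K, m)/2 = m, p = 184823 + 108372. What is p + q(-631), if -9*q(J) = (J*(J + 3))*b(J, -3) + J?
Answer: 261778/9 ≈ 29086.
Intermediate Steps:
p = 293195
b(K, m) = -2*m
q(J) = -J/9 - 2*J*(3 + J)/3 (q(J) = -((J*(J + 3))*(-2*(-3)) + J)/9 = -((J*(3 + J))*6 + J)/9 = -(6*J*(3 + J) + J)/9 = -(J + 6*J*(3 + J))/9 = -J/9 - 2*J*(3 + J)/3)
p + q(-631) = 293195 - ⅑*(-631)*(19 + 6*(-631)) = 293195 - ⅑*(-631)*(19 - 3786) = 293195 - ⅑*(-631)*(-3767) = 293195 - 2376977/9 = 261778/9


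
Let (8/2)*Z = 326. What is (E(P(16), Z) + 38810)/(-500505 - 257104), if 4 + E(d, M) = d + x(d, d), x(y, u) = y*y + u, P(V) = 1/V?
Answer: -9934369/193947904 ≈ -0.051222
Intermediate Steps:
Z = 163/2 (Z = (1/4)*326 = 163/2 ≈ 81.500)
x(y, u) = u + y**2 (x(y, u) = y**2 + u = u + y**2)
E(d, M) = -4 + d**2 + 2*d (E(d, M) = -4 + (d + (d + d**2)) = -4 + (d**2 + 2*d) = -4 + d**2 + 2*d)
(E(P(16), Z) + 38810)/(-500505 - 257104) = ((-4 + (1/16)**2 + 2/16) + 38810)/(-500505 - 257104) = ((-4 + (1/16)**2 + 2*(1/16)) + 38810)/(-757609) = ((-4 + 1/256 + 1/8) + 38810)*(-1/757609) = (-991/256 + 38810)*(-1/757609) = (9934369/256)*(-1/757609) = -9934369/193947904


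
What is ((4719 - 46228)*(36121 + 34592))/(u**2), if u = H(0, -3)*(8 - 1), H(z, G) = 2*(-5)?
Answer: -2935225917/4900 ≈ -5.9903e+5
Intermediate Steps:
H(z, G) = -10
u = -70 (u = -10*(8 - 1) = -10*7 = -70)
((4719 - 46228)*(36121 + 34592))/(u**2) = ((4719 - 46228)*(36121 + 34592))/((-70)**2) = -41509*70713/4900 = -2935225917*1/4900 = -2935225917/4900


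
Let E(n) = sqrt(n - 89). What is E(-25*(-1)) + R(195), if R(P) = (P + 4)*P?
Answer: 38805 + 8*I ≈ 38805.0 + 8.0*I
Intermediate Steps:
E(n) = sqrt(-89 + n)
R(P) = P*(4 + P) (R(P) = (4 + P)*P = P*(4 + P))
E(-25*(-1)) + R(195) = sqrt(-89 - 25*(-1)) + 195*(4 + 195) = sqrt(-89 + 25) + 195*199 = sqrt(-64) + 38805 = 8*I + 38805 = 38805 + 8*I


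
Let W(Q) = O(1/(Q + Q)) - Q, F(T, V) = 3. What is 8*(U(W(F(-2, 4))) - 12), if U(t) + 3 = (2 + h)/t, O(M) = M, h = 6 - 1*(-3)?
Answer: -2568/17 ≈ -151.06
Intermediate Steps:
h = 9 (h = 6 + 3 = 9)
W(Q) = 1/(2*Q) - Q (W(Q) = 1/(Q + Q) - Q = 1/(2*Q) - Q)
U(t) = -3 + 11/t (U(t) = -3 + (2 + 9)/t = -3 + 11/t)
8*(U(W(F(-2, 4))) - 12) = 8*((-3 + 11/((1/2)/3 - 1*3)) - 12) = 8*((-3 + 11/((1/2)*(1/3) - 3)) - 12) = 8*((-3 + 11/(1/6 - 3)) - 12) = 8*((-3 + 11/(-17/6)) - 12) = 8*((-3 + 11*(-6/17)) - 12) = 8*((-3 - 66/17) - 12) = 8*(-117/17 - 12) = 8*(-321/17) = -2568/17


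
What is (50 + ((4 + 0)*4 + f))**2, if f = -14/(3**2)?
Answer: 336400/81 ≈ 4153.1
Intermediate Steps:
f = -14/9 ≈ -1.5556
(50 + ((4 + 0)*4 + f))**2 = (50 + ((4 + 0)*4 - 14/9))**2 = (50 + (4*4 - 14/9))**2 = (50 + (16 - 14/9))**2 = (50 + 130/9)**2 = (580/9)**2 = 336400/81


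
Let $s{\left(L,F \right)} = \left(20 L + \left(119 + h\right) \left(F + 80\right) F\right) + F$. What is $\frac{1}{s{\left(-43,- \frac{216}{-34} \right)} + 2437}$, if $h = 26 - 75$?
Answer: $\frac{289}{11555669} \approx 2.5009 \cdot 10^{-5}$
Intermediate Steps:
$h = -49$ ($h = 26 - 75 = -49$)
$s{\left(L,F \right)} = F + 20 L + F \left(5600 + 70 F\right)$ ($s{\left(L,F \right)} = \left(20 L + \left(119 - 49\right) \left(F + 80\right) F\right) + F = \left(20 L + 70 \left(80 + F\right) F\right) + F = \left(20 L + \left(5600 + 70 F\right) F\right) + F = \left(20 L + F \left(5600 + 70 F\right)\right) + F = F + 20 L + F \left(5600 + 70 F\right)$)
$\frac{1}{s{\left(-43,- \frac{216}{-34} \right)} + 2437} = \frac{1}{\left(20 \left(-43\right) + 70 \left(- \frac{216}{-34}\right)^{2} + 5601 \left(- \frac{216}{-34}\right)\right) + 2437} = \frac{1}{\left(-860 + 70 \left(\left(-216\right) \left(- \frac{1}{34}\right)\right)^{2} + 5601 \left(\left(-216\right) \left(- \frac{1}{34}\right)\right)\right) + 2437} = \frac{1}{\left(-860 + 70 \left(\frac{108}{17}\right)^{2} + 5601 \cdot \frac{108}{17}\right) + 2437} = \frac{1}{\left(-860 + 70 \cdot \frac{11664}{289} + \frac{604908}{17}\right) + 2437} = \frac{1}{\left(-860 + \frac{816480}{289} + \frac{604908}{17}\right) + 2437} = \frac{1}{\frac{10851376}{289} + 2437} = \frac{1}{\frac{11555669}{289}} = \frac{289}{11555669}$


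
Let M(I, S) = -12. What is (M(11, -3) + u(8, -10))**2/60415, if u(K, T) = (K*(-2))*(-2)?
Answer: 80/12083 ≈ 0.0066209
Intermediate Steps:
u(K, T) = 4*K (u(K, T) = -2*K*(-2) = 4*K)
(M(11, -3) + u(8, -10))**2/60415 = (-12 + 4*8)**2/60415 = (-12 + 32)**2*(1/60415) = 20**2*(1/60415) = 400*(1/60415) = 80/12083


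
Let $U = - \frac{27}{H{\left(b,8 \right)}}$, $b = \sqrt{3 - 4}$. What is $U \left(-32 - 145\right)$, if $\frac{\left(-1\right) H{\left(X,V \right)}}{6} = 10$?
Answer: $- \frac{1593}{20} \approx -79.65$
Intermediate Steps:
$b = i$ ($b = \sqrt{-1} = i \approx 1.0 i$)
$H{\left(X,V \right)} = -60$ ($H{\left(X,V \right)} = \left(-6\right) 10 = -60$)
$U = \frac{9}{20}$ ($U = - \frac{27}{-60} = \left(-27\right) \left(- \frac{1}{60}\right) = \frac{9}{20} \approx 0.45$)
$U \left(-32 - 145\right) = \frac{9 \left(-32 - 145\right)}{20} = \frac{9}{20} \left(-177\right) = - \frac{1593}{20}$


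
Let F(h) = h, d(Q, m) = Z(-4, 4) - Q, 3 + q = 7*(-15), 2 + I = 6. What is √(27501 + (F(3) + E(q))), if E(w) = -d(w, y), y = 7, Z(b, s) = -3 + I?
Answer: √27395 ≈ 165.51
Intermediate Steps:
I = 4 (I = -2 + 6 = 4)
Z(b, s) = 1 (Z(b, s) = -3 + 4 = 1)
q = -108 (q = -3 + 7*(-15) = -3 - 105 = -108)
d(Q, m) = 1 - Q
E(w) = -1 + w (E(w) = -(1 - w) = -1 + w)
√(27501 + (F(3) + E(q))) = √(27501 + (3 + (-1 - 108))) = √(27501 + (3 - 109)) = √(27501 - 106) = √27395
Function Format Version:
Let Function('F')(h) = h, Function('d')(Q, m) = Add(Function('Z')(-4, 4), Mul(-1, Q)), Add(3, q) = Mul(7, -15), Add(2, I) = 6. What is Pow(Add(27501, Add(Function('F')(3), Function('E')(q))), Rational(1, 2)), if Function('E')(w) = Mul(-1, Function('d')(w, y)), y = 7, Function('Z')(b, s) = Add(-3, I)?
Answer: Pow(27395, Rational(1, 2)) ≈ 165.51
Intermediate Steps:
I = 4 (I = Add(-2, 6) = 4)
Function('Z')(b, s) = 1 (Function('Z')(b, s) = Add(-3, 4) = 1)
q = -108 (q = Add(-3, Mul(7, -15)) = Add(-3, -105) = -108)
Function('d')(Q, m) = Add(1, Mul(-1, Q))
Function('E')(w) = Add(-1, w) (Function('E')(w) = Mul(-1, Add(1, Mul(-1, w))) = Add(-1, w))
Pow(Add(27501, Add(Function('F')(3), Function('E')(q))), Rational(1, 2)) = Pow(Add(27501, Add(3, Add(-1, -108))), Rational(1, 2)) = Pow(Add(27501, Add(3, -109)), Rational(1, 2)) = Pow(Add(27501, -106), Rational(1, 2)) = Pow(27395, Rational(1, 2))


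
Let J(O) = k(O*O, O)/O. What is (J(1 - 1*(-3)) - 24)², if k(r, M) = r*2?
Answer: 256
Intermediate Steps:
k(r, M) = 2*r
J(O) = 2*O (J(O) = (2*(O*O))/O = (2*O²)/O = 2*O)
(J(1 - 1*(-3)) - 24)² = (2*(1 - 1*(-3)) - 24)² = (2*(1 + 3) - 24)² = (2*4 - 24)² = (8 - 24)² = (-16)² = 256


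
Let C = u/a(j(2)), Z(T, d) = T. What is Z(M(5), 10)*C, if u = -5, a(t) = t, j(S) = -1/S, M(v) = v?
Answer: 50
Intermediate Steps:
C = 10 (C = -5/((-1/2)) = -5/((-1*½)) = -5/(-½) = -5*(-2) = 10)
Z(M(5), 10)*C = 5*10 = 50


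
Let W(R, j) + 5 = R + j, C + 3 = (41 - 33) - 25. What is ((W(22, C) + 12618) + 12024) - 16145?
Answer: 8494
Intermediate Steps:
C = -20 (C = -3 + ((41 - 33) - 25) = -3 + (8 - 25) = -3 - 17 = -20)
W(R, j) = -5 + R + j (W(R, j) = -5 + (R + j) = -5 + R + j)
((W(22, C) + 12618) + 12024) - 16145 = (((-5 + 22 - 20) + 12618) + 12024) - 16145 = ((-3 + 12618) + 12024) - 16145 = (12615 + 12024) - 16145 = 24639 - 16145 = 8494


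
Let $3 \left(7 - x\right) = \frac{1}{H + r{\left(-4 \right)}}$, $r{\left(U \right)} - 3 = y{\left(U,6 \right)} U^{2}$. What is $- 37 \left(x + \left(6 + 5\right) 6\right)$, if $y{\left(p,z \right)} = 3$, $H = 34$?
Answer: $- \frac{688718}{255} \approx -2700.9$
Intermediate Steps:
$r{\left(U \right)} = 3 + 3 U^{2}$
$x = \frac{1784}{255}$ ($x = 7 - \frac{1}{3 \left(34 + \left(3 + 3 \left(-4\right)^{2}\right)\right)} = 7 - \frac{1}{3 \left(34 + \left(3 + 3 \cdot 16\right)\right)} = 7 - \frac{1}{3 \left(34 + \left(3 + 48\right)\right)} = 7 - \frac{1}{3 \left(34 + 51\right)} = 7 - \frac{1}{3 \cdot 85} = 7 - \frac{1}{255} = \frac{1784}{255} \approx 6.9961$)
$- 37 \left(x + \left(6 + 5\right) 6\right) = - 37 \left(\frac{1784}{255} + \left(6 + 5\right) 6\right) = - 37 \left(\frac{1784}{255} + 11 \cdot 6\right) = - 37 \left(\frac{1784}{255} + 66\right) = \left(-37\right) \frac{18614}{255} = - \frac{688718}{255}$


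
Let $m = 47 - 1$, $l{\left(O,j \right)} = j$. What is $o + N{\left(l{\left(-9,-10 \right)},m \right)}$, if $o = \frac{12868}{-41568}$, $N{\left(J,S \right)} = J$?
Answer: $- \frac{107137}{10392} \approx -10.31$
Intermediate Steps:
$m = 46$
$o = - \frac{3217}{10392}$ ($o = 12868 \left(- \frac{1}{41568}\right) = - \frac{3217}{10392} \approx -0.30957$)
$o + N{\left(l{\left(-9,-10 \right)},m \right)} = - \frac{3217}{10392} - 10 = - \frac{107137}{10392}$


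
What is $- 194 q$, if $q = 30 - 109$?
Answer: $15326$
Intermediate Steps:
$q = -79$ ($q = 30 - 109 = -79$)
$- 194 q = \left(-194\right) \left(-79\right) = 15326$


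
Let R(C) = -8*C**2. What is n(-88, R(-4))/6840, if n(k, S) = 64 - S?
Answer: 8/285 ≈ 0.028070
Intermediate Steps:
n(-88, R(-4))/6840 = (64 - (-8)*(-4)**2)/6840 = (64 - (-8)*16)*(1/6840) = (64 - 1*(-128))*(1/6840) = (64 + 128)*(1/6840) = 192*(1/6840) = 8/285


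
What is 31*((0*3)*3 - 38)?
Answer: -1178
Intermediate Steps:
31*((0*3)*3 - 38) = 31*(0*3 - 38) = 31*(0 - 38) = 31*(-38) = -1178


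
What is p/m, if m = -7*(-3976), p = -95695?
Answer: -95695/27832 ≈ -3.4383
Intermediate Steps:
m = 27832
p/m = -95695/27832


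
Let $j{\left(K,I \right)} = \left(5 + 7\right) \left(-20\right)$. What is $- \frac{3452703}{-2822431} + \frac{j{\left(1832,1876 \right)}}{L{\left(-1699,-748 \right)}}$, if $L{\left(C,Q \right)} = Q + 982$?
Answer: $\frac{21758177}{110074809} \approx 0.19767$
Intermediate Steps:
$L{\left(C,Q \right)} = 982 + Q$
$j{\left(K,I \right)} = -240$ ($j{\left(K,I \right)} = 12 \left(-20\right) = -240$)
$- \frac{3452703}{-2822431} + \frac{j{\left(1832,1876 \right)}}{L{\left(-1699,-748 \right)}} = - \frac{3452703}{-2822431} - \frac{240}{982 - 748} = \left(-3452703\right) \left(- \frac{1}{2822431}\right) - \frac{240}{234} = \frac{3452703}{2822431} - \frac{40}{39} = \frac{21758177}{110074809}$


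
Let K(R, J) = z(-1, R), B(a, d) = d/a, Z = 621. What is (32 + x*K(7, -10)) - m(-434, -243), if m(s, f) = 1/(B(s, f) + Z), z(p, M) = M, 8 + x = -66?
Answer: -131102336/269757 ≈ -486.00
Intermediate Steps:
x = -74 (x = -8 - 66 = -74)
K(R, J) = R
m(s, f) = 1/(621 + f/s) (m(s, f) = 1/(f/s + 621) = 1/(621 + f/s))
(32 + x*K(7, -10)) - m(-434, -243) = (32 - 74*7) - (-434)/(-243 + 621*(-434)) = (32 - 518) - (-434)/(-243 - 269514) = -486 - (-434)/(-269757) = -486 - (-434)*(-1)/269757 = -486 - 1*434/269757 = -486 - 434/269757 = -131102336/269757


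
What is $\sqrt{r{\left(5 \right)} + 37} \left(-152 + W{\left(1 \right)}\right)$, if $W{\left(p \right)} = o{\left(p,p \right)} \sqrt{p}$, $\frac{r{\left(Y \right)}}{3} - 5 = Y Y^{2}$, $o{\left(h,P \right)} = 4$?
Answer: $- 148 \sqrt{427} \approx -3058.3$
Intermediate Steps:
$r{\left(Y \right)} = 15 + 3 Y^{3}$ ($r{\left(Y \right)} = 15 + 3 Y Y^{2} = 15 + 3 Y^{3}$)
$W{\left(p \right)} = 4 \sqrt{p}$
$\sqrt{r{\left(5 \right)} + 37} \left(-152 + W{\left(1 \right)}\right) = \sqrt{\left(15 + 3 \cdot 5^{3}\right) + 37} \left(-152 + 4 \sqrt{1}\right) = \sqrt{\left(15 + 3 \cdot 125\right) + 37} \left(-152 + 4 \cdot 1\right) = \sqrt{\left(15 + 375\right) + 37} \left(-152 + 4\right) = \sqrt{390 + 37} \left(-148\right) = \sqrt{427} \left(-148\right) = - 148 \sqrt{427}$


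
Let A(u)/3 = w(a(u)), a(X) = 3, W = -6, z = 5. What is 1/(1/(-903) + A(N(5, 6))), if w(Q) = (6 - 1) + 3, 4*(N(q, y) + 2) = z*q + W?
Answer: 903/21671 ≈ 0.041669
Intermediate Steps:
N(q, y) = -7/2 + 5*q/4 (N(q, y) = -2 + (5*q - 6)/4 = -2 + (-6 + 5*q)/4 = -2 + (-3/2 + 5*q/4) = -7/2 + 5*q/4)
w(Q) = 8 (w(Q) = 5 + 3 = 8)
A(u) = 24 (A(u) = 3*8 = 24)
1/(1/(-903) + A(N(5, 6))) = 1/(1/(-903) + 24) = 1/(-1/903 + 24) = 1/(21671/903) = 903/21671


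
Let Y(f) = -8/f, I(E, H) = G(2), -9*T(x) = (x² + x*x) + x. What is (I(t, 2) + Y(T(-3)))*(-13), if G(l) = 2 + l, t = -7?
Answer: -572/5 ≈ -114.40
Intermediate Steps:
T(x) = -2*x²/9 - x/9 (T(x) = -((x² + x*x) + x)/9 = -((x² + x²) + x)/9 = -(2*x² + x)/9 = -(x + 2*x²)/9 = -2*x²/9 - x/9)
I(E, H) = 4 (I(E, H) = 2 + 2 = 4)
(I(t, 2) + Y(T(-3)))*(-13) = (4 - 8*3/(1 + 2*(-3)))*(-13) = (4 - 8*3/(1 - 6))*(-13) = (4 - 8/((-⅑*(-3)*(-5))))*(-13) = (4 - 8/(-5/3))*(-13) = (4 - 8*(-⅗))*(-13) = (4 + 24/5)*(-13) = (44/5)*(-13) = -572/5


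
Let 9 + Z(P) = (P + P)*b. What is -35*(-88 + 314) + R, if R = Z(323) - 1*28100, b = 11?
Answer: -28913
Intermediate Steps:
Z(P) = -9 + 22*P (Z(P) = -9 + (P + P)*11 = -9 + (2*P)*11 = -9 + 22*P)
R = -21003 (R = (-9 + 22*323) - 1*28100 = (-9 + 7106) - 28100 = 7097 - 28100 = -21003)
-35*(-88 + 314) + R = -35*(-88 + 314) - 21003 = -35*226 - 21003 = -7910 - 21003 = -28913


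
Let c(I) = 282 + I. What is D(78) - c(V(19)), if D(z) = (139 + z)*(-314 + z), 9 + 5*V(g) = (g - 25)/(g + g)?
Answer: -4891756/95 ≈ -51492.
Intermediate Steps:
V(g) = -9/5 + (-25 + g)/(10*g) (V(g) = -9/5 + ((g - 25)/(g + g))/5 = -9/5 + ((-25 + g)/((2*g)))/5 = -9/5 + ((-25 + g)*(1/(2*g)))/5 = -9/5 + ((-25 + g)/(2*g))/5 = -9/5 + (-25 + g)/(10*g))
D(z) = (-314 + z)*(139 + z)
D(78) - c(V(19)) = (-43646 + 78**2 - 175*78) - (282 + (1/10)*(-25 - 17*19)/19) = (-43646 + 6084 - 13650) - (282 + (1/10)*(1/19)*(-25 - 323)) = -51212 - (282 + (1/10)*(1/19)*(-348)) = -51212 - (282 - 174/95) = -51212 - 1*26616/95 = -51212 - 26616/95 = -4891756/95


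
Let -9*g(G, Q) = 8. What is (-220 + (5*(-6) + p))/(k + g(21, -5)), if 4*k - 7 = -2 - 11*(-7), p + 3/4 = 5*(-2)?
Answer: -9387/706 ≈ -13.296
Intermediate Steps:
g(G, Q) = -8/9 (g(G, Q) = -⅑*8 = -8/9)
p = -43/4 (p = -¾ + 5*(-2) = -¾ - 10 = -43/4 ≈ -10.750)
k = 41/2 (k = 7/4 + (-2 - 11*(-7))/4 = 7/4 + (-2 + 77)/4 = 7/4 + (¼)*75 = 7/4 + 75/4 = 41/2 ≈ 20.500)
(-220 + (5*(-6) + p))/(k + g(21, -5)) = (-220 + (5*(-6) - 43/4))/(41/2 - 8/9) = (-220 + (-30 - 43/4))/(353/18) = (-220 - 163/4)*(18/353) = -1043/4*18/353 = -9387/706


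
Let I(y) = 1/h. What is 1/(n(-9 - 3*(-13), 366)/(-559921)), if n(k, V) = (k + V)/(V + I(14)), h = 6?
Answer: -1230146437/2376 ≈ -5.1774e+5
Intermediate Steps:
I(y) = ⅙ (I(y) = 1/6 = ⅙)
n(k, V) = (V + k)/(⅙ + V) (n(k, V) = (k + V)/(V + ⅙) = (V + k)/(⅙ + V))
1/(n(-9 - 3*(-13), 366)/(-559921)) = 1/((6*(366 + (-9 - 3*(-13)))/(1 + 6*366))/(-559921)) = 1/((6*(366 + (-9 + 39))/(1 + 2196))*(-1/559921)) = 1/((6*(366 + 30)/2197)*(-1/559921)) = 1/((6*(1/2197)*396)*(-1/559921)) = 1/((2376/2197)*(-1/559921)) = 1/(-2376/1230146437) = -1230146437/2376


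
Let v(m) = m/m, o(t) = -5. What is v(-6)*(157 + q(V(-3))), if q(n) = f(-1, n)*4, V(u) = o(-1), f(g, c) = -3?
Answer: 145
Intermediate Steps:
V(u) = -5
q(n) = -12 (q(n) = -3*4 = -12)
v(m) = 1
v(-6)*(157 + q(V(-3))) = 1*(157 - 12) = 1*145 = 145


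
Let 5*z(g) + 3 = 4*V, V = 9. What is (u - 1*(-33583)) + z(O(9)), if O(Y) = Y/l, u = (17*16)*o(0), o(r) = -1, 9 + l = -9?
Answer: 166588/5 ≈ 33318.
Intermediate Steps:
l = -18 (l = -9 - 9 = -18)
u = -272 (u = (17*16)*(-1) = 272*(-1) = -272)
O(Y) = -Y/18 (O(Y) = Y/(-18) = Y*(-1/18) = -Y/18)
z(g) = 33/5 (z(g) = -⅗ + (4*9)/5 = -⅗ + (⅕)*36 = -⅗ + 36/5 = 33/5)
(u - 1*(-33583)) + z(O(9)) = (-272 - 1*(-33583)) + 33/5 = (-272 + 33583) + 33/5 = 33311 + 33/5 = 166588/5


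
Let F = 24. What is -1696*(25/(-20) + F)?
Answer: -38584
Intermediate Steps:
-1696*(25/(-20) + F) = -1696*(25/(-20) + 24) = -1696*(25*(-1/20) + 24) = -1696*(-5/4 + 24) = -1696*91/4 = -38584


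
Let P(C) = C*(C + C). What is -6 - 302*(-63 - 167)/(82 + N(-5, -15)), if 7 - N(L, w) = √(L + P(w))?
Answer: 17239/21 + 17365*√445/1869 ≈ 1016.9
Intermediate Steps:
P(C) = 2*C² (P(C) = C*(2*C) = 2*C²)
N(L, w) = 7 - √(L + 2*w²)
-6 - 302*(-63 - 167)/(82 + N(-5, -15)) = -6 - 302*(-63 - 167)/(82 + (7 - √(-5 + 2*(-15)²))) = -6 - (-69460)/(82 + (7 - √(-5 + 2*225))) = -6 - (-69460)/(82 + (7 - √(-5 + 450))) = -6 - (-69460)/(82 + (7 - √445)) = -6 - (-69460)/(89 - √445) = -6 + 69460/(89 - √445)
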